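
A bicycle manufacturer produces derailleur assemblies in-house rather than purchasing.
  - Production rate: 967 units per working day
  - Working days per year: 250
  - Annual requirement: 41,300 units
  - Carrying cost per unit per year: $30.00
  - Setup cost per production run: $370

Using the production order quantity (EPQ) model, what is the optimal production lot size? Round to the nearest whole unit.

Daily demand d = 41,300/250 = 165.200; p = 967; 1 − d/p = 0.82916
EPQ = √(2DS / (H(1 − d/p)))
    = √(2 × 41,300 × 370 / (30 × 0.82916)) ≈ 1,108.44

1,108 units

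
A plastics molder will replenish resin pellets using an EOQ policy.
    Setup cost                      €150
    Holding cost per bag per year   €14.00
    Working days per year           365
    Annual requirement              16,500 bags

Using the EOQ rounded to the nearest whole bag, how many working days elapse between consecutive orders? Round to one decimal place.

EOQ = √(2DS/H) = √(2 × 16,500 × 150 / 14)
    = √(353,571.43) ≈ 594.62 → Q = 595 bags
T = Q/D × 365 days = 595/16,500 × 365 = 13.162 days

13.2 days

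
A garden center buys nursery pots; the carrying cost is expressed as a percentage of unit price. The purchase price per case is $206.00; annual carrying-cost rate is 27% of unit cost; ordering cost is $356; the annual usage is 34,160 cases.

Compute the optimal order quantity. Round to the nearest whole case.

661 cases

H = i·C = 0.27 × $206 = $55.6200 per case-year
EOQ = √(2DS/H) = √(2 × 34,160 × 356 / 55.62)
    = √(437,287.31) ≈ 661.28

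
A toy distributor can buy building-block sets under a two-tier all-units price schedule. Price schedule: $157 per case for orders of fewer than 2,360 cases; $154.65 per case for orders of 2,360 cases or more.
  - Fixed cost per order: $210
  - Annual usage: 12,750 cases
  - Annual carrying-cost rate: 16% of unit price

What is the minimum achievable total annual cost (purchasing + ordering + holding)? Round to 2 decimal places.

H₁ = 16%×$157 = $25.1200;  H₂ = 16%×$154.65 = $24.7440
EOQ₁ = √(2×12,750×210/25.1200) = 461.71  (< 2,360, feasible at tier 1)
EOQ₂ = √(2×12,750×210/24.7440) = 465.21  (< 2,360 → use Q = 2,360 at tier-2 price)
TC(tier 1 (EOQ₁), Q≈461.7) = $2,013,348.17
TC(tier 2, Q≈2,360.0) = $2,002,119.95
Minimum at tier 2: $2,002,119.95

$2,002,119.95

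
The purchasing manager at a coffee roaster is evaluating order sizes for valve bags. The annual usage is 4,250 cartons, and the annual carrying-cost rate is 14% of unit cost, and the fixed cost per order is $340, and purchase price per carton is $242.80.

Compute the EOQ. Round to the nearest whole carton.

292 cartons

Carrying cost H = $242.8 × 14% = $33.9920/carton/yr
2DS/H = 2·4,250·340/33.992 = 85,020.00
EOQ = √85,020.00 ≈ 291.58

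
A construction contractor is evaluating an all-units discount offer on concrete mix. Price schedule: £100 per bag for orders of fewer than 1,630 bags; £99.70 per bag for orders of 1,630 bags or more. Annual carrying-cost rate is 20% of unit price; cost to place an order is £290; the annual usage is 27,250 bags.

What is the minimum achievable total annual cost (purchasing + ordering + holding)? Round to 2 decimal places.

H₁ = 20%×£100 = £20.0000;  H₂ = 20%×£99.70 = £19.9400
EOQ₁ = √(2×27,250×290/20.0000) = 888.96  (< 1,630, feasible at tier 1)
EOQ₂ = √(2×27,250×290/19.9400) = 890.30  (< 1,630 → use Q = 1,630 at tier-2 price)
TC(tier 1 (EOQ₁), Q≈889.0) = £2,742,779.20
TC(tier 2, Q≈1,630.0) = £2,737,924.26
Minimum at tier 2: £2,737,924.26

£2,737,924.26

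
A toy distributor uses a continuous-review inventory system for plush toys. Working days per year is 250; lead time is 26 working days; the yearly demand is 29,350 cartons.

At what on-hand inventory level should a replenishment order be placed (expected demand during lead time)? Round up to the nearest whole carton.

Daily demand d = 29,350 / 250 = 117.400 cartons/day
Demand during lead time = 117.400 × 26 = 3,052.40
Reorder point = 3,052.40 → round up

3,053 cartons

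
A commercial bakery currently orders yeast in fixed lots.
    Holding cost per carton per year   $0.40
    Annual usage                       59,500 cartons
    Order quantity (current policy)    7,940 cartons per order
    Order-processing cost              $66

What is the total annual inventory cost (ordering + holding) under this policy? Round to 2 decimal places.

$2,082.58

Ordering: D/Q × S = 59,500/7,940 × $66 = $494.58
Holding:  Q/2 × H = 7,940/2 × $0.4 = $1,588.00
Total = $494.58 + $1,588.00 = $2,082.58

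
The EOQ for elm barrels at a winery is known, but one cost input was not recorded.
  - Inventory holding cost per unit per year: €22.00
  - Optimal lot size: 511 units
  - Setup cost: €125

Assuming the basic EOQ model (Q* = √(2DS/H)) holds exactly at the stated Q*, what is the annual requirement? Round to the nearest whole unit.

From Q* = √(2DS/H) ⇒ Q*² = 2DS/H.
D = Q²H / (2S) = 511² × 22 / (2 × 125) = 22,978.65

22,979 units per year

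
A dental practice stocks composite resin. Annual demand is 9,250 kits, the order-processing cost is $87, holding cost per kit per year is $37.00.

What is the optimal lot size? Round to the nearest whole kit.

209 kits

2DS/H = 2·9,250·87/37 = 43,500.00
EOQ = √43,500.00 ≈ 208.57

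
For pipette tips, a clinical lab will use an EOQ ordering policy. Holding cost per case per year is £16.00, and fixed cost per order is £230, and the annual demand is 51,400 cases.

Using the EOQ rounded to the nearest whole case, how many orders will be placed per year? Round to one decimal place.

42.3 orders per year

2DS/H = 2·51,400·230/16 = 1,477,750.00
EOQ = √1,477,750.00 ≈ 1,215.63 → Q = 1,216
Orders per year = D/Q = 51,400 / 1,216 = 42.270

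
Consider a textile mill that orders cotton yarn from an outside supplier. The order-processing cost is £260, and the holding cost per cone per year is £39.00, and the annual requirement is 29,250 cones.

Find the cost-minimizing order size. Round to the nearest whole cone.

Q* = √(2·D·S / H) = √(2·29,250·260 / 39) = √390,000.0 ≈ 624.50

624 cones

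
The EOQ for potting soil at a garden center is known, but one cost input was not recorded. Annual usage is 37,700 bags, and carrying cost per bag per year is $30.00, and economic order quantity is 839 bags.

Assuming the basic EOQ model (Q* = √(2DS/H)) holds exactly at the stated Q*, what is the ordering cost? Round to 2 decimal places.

EOQ relation: Q² = 2DS/H, so rearrange for the unknown.
S = Q²H / (2D) = 839² × 30 / (2 × 37,700) = 280.0747

$280.07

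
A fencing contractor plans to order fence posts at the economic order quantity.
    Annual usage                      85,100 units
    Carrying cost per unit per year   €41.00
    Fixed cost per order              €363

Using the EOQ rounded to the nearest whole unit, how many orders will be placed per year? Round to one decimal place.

Optimal lot size Q* = (2 × 85,100 × €363 / €41)^½ ≈ 1,227.56 → Q = 1,228
Orders per year = D/Q = 85,100 / 1,228 = 69.300

69.3 orders per year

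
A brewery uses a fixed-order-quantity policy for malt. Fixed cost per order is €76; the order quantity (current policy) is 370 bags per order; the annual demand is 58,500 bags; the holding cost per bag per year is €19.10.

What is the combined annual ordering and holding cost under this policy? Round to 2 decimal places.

€15,549.72

Ordering: D/Q × S = 58,500/370 × €76 = €12,016.22
Holding:  Q/2 × H = 370/2 × €19.1 = €3,533.50
Total = €12,016.22 + €3,533.50 = €15,549.72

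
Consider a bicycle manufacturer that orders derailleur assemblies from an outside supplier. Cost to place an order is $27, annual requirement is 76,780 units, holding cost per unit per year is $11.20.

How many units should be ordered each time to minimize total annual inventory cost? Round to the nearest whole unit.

Q* = √(2·D·S / H) = √(2·76,780·27 / 11.2) = √370,189.3 ≈ 608.43

608 units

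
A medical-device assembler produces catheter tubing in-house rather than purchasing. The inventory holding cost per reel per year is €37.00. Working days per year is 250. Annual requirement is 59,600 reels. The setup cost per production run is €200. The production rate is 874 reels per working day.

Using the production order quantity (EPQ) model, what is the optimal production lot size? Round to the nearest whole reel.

Daily demand d = 59,600/250 = 238.400; p = 874; 1 − d/p = 0.72723
EPQ = √(2DS / (H(1 − d/p)))
    = √(2 × 59,600 × 200 / (37 × 0.72723)) ≈ 941.27

941 reels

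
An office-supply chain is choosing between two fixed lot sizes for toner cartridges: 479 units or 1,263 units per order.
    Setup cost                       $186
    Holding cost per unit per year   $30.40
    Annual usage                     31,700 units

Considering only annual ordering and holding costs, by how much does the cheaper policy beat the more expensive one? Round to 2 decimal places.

For each Q, cost = (D/Q)·S + (Q/2)·H.
TC(479) = (31,700/479)×186 + (479/2)×30.4 = $19,590.19
TC(1,263) = (31,700/1,263)×186 + (1,263/2)×30.4 = $23,866.01
Lots of 479 are cheaper by $4,275.81.

$4,275.81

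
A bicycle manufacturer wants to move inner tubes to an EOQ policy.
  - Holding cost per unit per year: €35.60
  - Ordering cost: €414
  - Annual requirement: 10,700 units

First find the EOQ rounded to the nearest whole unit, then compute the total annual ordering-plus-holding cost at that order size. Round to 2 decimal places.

€17,759.55

2DS/H = 2·10,700·414/35.6 = 248,865.17
EOQ = √248,865.17 ≈ 498.86 → Q = 499 units
Annual ordering cost = (D/Q)·S = (10,700/499) × 414 = €8,877.35
Annual holding cost  = (Q/2)·H = (499/2) × 35.6 = €8,882.20
Total = €8,877.35 + €8,882.20 = €17,759.55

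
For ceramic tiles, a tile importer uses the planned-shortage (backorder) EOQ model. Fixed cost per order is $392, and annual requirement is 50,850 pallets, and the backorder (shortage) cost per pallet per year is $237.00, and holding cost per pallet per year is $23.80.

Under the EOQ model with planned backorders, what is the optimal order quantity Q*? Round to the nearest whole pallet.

1,358 pallets

Basic EOQ = √(2·50,850·392/23.8) = 1,294.241
Backorder adjustment √((H+b)/b) = √((23.8+237)/237) = 1.0490
Q* = 1,294.241 × 1.0490 ≈ 1,357.67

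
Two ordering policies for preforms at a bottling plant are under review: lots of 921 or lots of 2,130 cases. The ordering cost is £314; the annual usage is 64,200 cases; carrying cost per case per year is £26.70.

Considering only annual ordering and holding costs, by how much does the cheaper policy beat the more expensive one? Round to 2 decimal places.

£3,716.43

Annual cost at Q: ordering D·S/Q plus holding Q·H/2.
TC(921) = (64,200/921)×314 + (921/2)×26.7 = £34,183.30
TC(2,130) = (64,200/2,130)×314 + (2,130/2)×26.7 = £37,899.73
Lots of 921 are cheaper by £3,716.43.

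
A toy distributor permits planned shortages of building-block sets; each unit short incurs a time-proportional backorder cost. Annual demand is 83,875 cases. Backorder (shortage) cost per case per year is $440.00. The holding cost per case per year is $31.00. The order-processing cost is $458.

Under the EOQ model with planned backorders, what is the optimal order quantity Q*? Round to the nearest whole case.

1,629 cases

Q* = √(2DS/H) · √((H + b)/b)
   = √(2 × 83,875 × 458 / 31) · √((31 + 440) / 440)
   = 1,574.284 × 1.0346 ≈ 1,628.80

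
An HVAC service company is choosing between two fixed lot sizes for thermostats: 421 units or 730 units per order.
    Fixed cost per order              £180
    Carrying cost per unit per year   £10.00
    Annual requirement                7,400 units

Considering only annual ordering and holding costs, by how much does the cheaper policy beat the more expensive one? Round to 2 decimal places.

Annual cost at Q: ordering D·S/Q plus holding Q·H/2.
TC(421) = (7,400/421)×180 + (421/2)×10 = £5,268.90
TC(730) = (7,400/730)×180 + (730/2)×10 = £5,474.66
|ΔTC| = |£5,268.90 − £5,474.66| = £205.76

£205.76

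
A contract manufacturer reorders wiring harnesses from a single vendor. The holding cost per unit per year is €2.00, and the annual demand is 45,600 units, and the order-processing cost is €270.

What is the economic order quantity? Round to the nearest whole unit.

3,509 units

Optimal lot size Q* = (2 × 45,600 × €270 / €2)^½ ≈ 3,508.85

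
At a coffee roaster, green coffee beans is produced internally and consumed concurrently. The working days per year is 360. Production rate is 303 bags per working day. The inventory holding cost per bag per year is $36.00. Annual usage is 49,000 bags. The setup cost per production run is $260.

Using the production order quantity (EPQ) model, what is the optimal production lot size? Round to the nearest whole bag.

1,134 bags

Daily demand d = 49,000/360 = 136.111; p = 303; 1 − d/p = 0.55079
EPQ = √(2DS / (H(1 − d/p)))
    = √(2 × 49,000 × 260 / (36 × 0.55079)) ≈ 1,133.59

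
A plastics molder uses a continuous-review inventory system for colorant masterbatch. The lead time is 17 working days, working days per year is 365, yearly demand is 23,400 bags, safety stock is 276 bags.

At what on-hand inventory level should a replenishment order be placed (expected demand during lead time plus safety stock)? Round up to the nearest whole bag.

Daily demand d = 23,400 / 365 = 64.110 bags/day
Demand during lead time = 64.110 × 17 = 1,089.86
Reorder point = 1,089.86 + 276 = 1,365.86 → round up

1,366 bags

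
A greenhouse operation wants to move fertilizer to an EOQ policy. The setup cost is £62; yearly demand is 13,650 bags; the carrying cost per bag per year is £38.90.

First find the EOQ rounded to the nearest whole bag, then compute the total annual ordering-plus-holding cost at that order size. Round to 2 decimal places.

£8,114.33

Q* = √(2·D·S / H) = √(2·13,650·62 / 38.9) = √43,511.6 ≈ 208.59 → Q = 209 bags
Orders/yr = 13,650/209 = 65.311; ordering cost = 65.311 × £62 = £4,049.28
Average inventory = 209/2 = 104.5; holding cost = 104.5 × £38.9 = £4,065.05
Total = £4,049.28 + £4,065.05 = £8,114.33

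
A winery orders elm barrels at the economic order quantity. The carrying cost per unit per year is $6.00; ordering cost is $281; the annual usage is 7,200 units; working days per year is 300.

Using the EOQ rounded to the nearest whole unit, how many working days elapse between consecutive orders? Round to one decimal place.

EOQ = √(2DS/H) = √(2 × 7,200 × 281 / 6)
    = √(674,400.00) ≈ 821.22 → Q = 821 units
T = Q/D × 300 days = 821/7,200 × 300 = 34.208 days

34.2 days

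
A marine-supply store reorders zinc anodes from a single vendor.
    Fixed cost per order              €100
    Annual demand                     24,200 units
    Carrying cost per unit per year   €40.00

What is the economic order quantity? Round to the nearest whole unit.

2DS/H = 2·24,200·100/40 = 121,000.00
EOQ = √121,000.00 ≈ 347.85

348 units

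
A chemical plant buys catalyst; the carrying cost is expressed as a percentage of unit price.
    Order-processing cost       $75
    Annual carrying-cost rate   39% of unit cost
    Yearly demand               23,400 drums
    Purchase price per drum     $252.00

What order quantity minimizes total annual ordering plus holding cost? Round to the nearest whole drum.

189 drums

H = i·C = 0.39 × $252 = $98.2800 per drum-year
Optimal lot size Q* = (2 × 23,400 × $75 / $98.28)^½ ≈ 188.98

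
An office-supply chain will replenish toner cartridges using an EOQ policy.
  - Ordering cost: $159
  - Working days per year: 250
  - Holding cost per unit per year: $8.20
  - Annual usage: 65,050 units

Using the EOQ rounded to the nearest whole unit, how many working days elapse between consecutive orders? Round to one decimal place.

2DS/H = 2·65,050·159/8.2 = 2,522,670.73
EOQ = √2,522,670.73 ≈ 1,588.29 → Q = 1,588 units
T = Q/D × 250 days = 1,588/65,050 × 250 = 6.103 days

6.1 days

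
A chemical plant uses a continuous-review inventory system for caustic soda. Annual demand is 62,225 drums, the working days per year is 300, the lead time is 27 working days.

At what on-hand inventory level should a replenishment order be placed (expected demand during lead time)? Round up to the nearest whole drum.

Daily demand d = 62,225 / 300 = 207.417 drums/day
Demand during lead time = 207.417 × 27 = 5,600.25
Reorder point = 5,600.25 → round up

5,601 drums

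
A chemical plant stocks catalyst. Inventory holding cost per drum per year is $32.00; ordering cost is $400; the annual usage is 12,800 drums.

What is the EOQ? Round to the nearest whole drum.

566 drums

EOQ = √(2DS/H) = √(2 × 12,800 × 400 / 32)
    = √(320,000.00) ≈ 565.69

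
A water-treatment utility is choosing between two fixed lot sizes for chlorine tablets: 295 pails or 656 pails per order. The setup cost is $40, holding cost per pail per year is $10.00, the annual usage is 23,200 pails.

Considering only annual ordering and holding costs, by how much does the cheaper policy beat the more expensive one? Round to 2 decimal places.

$73.87

Annual cost at Q: ordering D·S/Q plus holding Q·H/2.
TC(295) = (23,200/295)×40 + (295/2)×10 = $4,620.76
TC(656) = (23,200/656)×40 + (656/2)×10 = $4,694.63
Cheaper: Q = 295.  Difference = $73.87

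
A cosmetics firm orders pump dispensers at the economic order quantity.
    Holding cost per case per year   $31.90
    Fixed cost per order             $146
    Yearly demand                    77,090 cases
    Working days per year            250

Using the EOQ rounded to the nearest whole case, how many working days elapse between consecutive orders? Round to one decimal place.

2.7 days

Optimal lot size Q* = (2 × 77,090 × $146 / $31.9)^½ ≈ 840.03 → Q = 840 cases
Days between orders = 250 / (D/Q) = 250 / 91.774 ≈ 2.724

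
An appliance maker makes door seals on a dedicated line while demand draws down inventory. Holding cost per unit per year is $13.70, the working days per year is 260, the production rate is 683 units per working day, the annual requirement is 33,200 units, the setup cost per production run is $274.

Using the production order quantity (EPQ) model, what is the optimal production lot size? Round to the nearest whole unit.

d = 33,200/260 = 127.6923 units/day;  effective holding cost H(1 − d/p) = 13.7·(1 − 127.6923/683) = 11.13868
Q* = √(2DS / H_eff) = √(2·33,200·274 / 11.13868) ≈ 1,278.03

1,278 units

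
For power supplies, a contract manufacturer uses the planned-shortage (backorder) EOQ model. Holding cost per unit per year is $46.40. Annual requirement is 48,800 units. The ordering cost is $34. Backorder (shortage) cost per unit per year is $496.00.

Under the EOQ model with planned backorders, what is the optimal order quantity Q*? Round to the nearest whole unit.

280 units

Basic EOQ = √(2·48,800·34/46.4) = 267.427
Backorder adjustment √((H+b)/b) = √((46.4+496)/496) = 1.0457
Q* = 267.427 × 1.0457 ≈ 279.66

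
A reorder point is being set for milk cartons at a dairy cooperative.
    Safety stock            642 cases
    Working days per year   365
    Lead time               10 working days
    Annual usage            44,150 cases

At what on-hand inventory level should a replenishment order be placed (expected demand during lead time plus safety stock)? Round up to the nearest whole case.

Daily demand d = 44,150 / 365 = 120.959 cases/day
Demand during lead time = 120.959 × 10 = 1,209.59
Reorder point = 1,209.59 + 642 = 1,851.59 → round up

1,852 cases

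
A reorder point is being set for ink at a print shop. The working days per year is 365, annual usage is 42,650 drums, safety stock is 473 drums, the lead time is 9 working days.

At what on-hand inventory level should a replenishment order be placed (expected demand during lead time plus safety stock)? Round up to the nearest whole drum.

Daily demand d = 42,650 / 365 = 116.849 drums/day
Demand during lead time = 116.849 × 9 = 1,051.64
Reorder point = 1,051.64 + 473 = 1,524.64 → round up

1,525 drums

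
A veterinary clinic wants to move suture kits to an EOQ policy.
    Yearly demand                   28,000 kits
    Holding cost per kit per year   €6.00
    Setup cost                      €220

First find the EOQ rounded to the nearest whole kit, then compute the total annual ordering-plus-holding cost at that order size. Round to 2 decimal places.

€8,597.67

2DS/H = 2·28,000·220/6 = 2,053,333.33
EOQ = √2,053,333.33 ≈ 1,432.95 → Q = 1,433 kits
Ordering: D/Q × S = 28,000/1,433 × €220 = €4,298.67
Holding:  Q/2 × H = 1,433/2 × €6 = €4,299.00
Total = €4,298.67 + €4,299.00 = €8,597.67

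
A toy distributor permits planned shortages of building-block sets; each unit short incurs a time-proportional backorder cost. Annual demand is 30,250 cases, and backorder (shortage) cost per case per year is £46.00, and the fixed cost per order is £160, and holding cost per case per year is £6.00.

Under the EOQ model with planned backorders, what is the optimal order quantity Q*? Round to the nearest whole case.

Basic EOQ = √(2·30,250·160/6) = 1,270.171
Backorder adjustment √((H+b)/b) = √((6+46)/46) = 1.0632
Q* = 1,270.171 × 1.0632 ≈ 1,350.47

1,350 cases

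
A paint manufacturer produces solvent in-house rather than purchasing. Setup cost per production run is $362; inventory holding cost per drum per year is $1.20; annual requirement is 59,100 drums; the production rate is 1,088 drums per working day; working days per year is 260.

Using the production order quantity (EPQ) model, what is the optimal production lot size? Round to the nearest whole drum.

6,714 drums

Daily demand d = 59,100/260 = 227.308; p = 1088; 1 − d/p = 0.79108
EPQ = √(2DS / (H(1 − d/p)))
    = √(2 × 59,100 × 362 / (1.2 × 0.79108)) ≈ 6,713.71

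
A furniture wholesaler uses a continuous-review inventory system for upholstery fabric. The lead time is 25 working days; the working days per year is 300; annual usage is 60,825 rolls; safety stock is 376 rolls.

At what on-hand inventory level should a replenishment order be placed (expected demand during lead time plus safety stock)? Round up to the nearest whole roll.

5,445 rolls

Daily demand d = 60,825 / 300 = 202.750 rolls/day
Demand during lead time = 202.750 × 25 = 5,068.75
Reorder point = 5,068.75 + 376 = 5,444.75 → round up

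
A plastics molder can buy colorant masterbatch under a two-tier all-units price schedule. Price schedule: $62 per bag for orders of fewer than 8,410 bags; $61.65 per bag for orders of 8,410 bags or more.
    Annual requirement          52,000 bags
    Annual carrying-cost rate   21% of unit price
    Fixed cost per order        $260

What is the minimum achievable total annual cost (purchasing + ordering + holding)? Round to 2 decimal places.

$3,242,763.28

H₁ = 21%×$62 = $13.0200;  H₂ = 21%×$61.65 = $12.9465
EOQ₁ = √(2×52,000×260/13.0200) = 1,441.11  (< 8,410, feasible at tier 1)
EOQ₂ = √(2×52,000×260/12.9465) = 1,445.20  (< 8,410 → use Q = 8,410 at tier-2 price)
TC(tier 1 (EOQ₁), Q≈1,441.1) = $3,242,763.28
TC(tier 2, Q≈8,410.0) = $3,261,847.64
Minimum at tier 1 (EOQ₁): $3,242,763.28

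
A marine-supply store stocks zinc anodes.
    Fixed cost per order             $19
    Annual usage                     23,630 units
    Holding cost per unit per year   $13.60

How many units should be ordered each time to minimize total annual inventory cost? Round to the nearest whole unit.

257 units

2DS/H = 2·23,630·19/13.6 = 66,025.00
EOQ = √66,025.00 ≈ 256.95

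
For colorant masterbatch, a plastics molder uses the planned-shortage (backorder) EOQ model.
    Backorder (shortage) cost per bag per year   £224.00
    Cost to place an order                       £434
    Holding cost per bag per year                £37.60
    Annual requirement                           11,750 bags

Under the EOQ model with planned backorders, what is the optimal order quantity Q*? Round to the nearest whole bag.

Basic EOQ = √(2·11,750·434/37.6) = 520.817
Backorder adjustment √((H+b)/b) = √((37.6+224)/224) = 1.0807
Q* = 520.817 × 1.0807 ≈ 562.83

563 bags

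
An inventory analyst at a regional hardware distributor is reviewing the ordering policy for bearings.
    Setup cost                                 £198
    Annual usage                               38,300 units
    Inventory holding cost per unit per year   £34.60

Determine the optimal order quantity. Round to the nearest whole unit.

662 units

EOQ = √(2DS/H) = √(2 × 38,300 × 198 / 34.6)
    = √(438,346.82) ≈ 662.08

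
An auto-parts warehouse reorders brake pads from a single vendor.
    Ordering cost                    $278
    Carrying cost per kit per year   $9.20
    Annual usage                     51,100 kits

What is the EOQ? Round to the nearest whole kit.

1,757 kits

2DS/H = 2·51,100·278/9.2 = 3,088,217.39
EOQ = √3,088,217.39 ≈ 1,757.33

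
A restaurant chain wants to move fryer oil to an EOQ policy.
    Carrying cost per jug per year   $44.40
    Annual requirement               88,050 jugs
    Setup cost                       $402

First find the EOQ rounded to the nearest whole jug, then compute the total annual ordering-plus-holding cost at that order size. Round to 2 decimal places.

$56,064.02

EOQ = √(2DS/H) = √(2 × 88,050 × 402 / 44.4)
    = √(1,594,418.92) ≈ 1,262.70 → Q = 1,263 jugs
Orders/yr = 88,050/1,263 = 69.715; ordering cost = 69.715 × $402 = $28,025.42
Average inventory = 1,263/2 = 631.5; holding cost = 631.5 × $44.4 = $28,038.60
Total = $28,025.42 + $28,038.60 = $56,064.02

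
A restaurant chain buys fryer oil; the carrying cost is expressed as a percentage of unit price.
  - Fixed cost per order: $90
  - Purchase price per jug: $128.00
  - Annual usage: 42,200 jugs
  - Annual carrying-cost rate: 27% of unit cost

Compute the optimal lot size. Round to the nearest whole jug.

H = i·C = 0.27 × $128 = $34.5600 per jug-year
Q* = √(2·D·S / H) = √(2·42,200·90 / 34.56) = √219,791.7 ≈ 468.82

469 jugs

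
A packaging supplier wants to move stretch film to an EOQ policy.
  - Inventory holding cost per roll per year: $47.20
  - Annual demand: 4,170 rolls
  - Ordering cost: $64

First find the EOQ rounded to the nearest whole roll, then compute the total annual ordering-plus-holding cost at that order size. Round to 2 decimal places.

$5,019.34

Optimal lot size Q* = (2 × 4,170 × $64 / $47.2)^½ ≈ 106.34 → Q = 106 rolls
Annual ordering cost = (D/Q)·S = (4,170/106) × 64 = $2,517.74
Annual holding cost  = (Q/2)·H = (106/2) × 47.2 = $2,501.60
Total = $2,517.74 + $2,501.60 = $5,019.34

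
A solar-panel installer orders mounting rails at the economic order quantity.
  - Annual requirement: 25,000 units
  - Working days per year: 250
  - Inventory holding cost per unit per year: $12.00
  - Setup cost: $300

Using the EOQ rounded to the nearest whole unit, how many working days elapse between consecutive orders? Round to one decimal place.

EOQ = √(2DS/H) = √(2 × 25,000 × 300 / 12)
    = √(1,250,000.00) ≈ 1,118.03 → Q = 1,118 units
T = Q/D × 250 days = 1,118/25,000 × 250 = 11.180 days

11.2 days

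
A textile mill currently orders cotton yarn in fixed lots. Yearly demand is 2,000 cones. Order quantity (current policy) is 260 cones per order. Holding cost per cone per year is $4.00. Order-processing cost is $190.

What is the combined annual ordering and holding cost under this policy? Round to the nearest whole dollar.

Orders/yr = 2,000/260 = 7.692; ordering cost = 7.692 × $190 = $1,461.54
Average inventory = 260/2 = 130; holding cost = 130 × $4 = $520.00
Total = $1,461.54 + $520.00 = $1,981.54

$1,982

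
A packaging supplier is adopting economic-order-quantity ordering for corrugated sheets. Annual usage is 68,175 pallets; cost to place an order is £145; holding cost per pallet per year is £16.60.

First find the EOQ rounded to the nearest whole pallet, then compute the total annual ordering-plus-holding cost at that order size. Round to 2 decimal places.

EOQ = √(2DS/H) = √(2 × 68,175 × 145 / 16.6)
    = √(1,191,009.04) ≈ 1,091.33 → Q = 1,091 pallets
Annual ordering cost = (D/Q)·S = (68,175/1,091) × 145 = £9,060.84
Annual holding cost  = (Q/2)·H = (1,091/2) × 16.6 = £9,055.30
Total = £9,060.84 + £9,055.30 = £18,116.14

£18,116.14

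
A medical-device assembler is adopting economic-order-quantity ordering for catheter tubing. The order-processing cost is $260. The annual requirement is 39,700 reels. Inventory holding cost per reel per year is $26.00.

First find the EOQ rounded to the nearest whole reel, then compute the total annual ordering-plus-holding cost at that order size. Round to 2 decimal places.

$23,167.74

2DS/H = 2·39,700·260/26 = 794,000.00
EOQ = √794,000.00 ≈ 891.07 → Q = 891 reels
Annual ordering cost = (D/Q)·S = (39,700/891) × 260 = $11,584.74
Annual holding cost  = (Q/2)·H = (891/2) × 26 = $11,583.00
Total = $11,584.74 + $11,583.00 = $23,167.74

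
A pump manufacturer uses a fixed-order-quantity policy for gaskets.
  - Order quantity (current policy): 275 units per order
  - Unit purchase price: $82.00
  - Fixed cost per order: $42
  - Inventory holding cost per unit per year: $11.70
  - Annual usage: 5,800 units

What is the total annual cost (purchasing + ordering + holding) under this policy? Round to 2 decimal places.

$478,094.57

Orders/yr = 5,800/275 = 21.091; ordering cost = 21.091 × $42 = $885.82
Average inventory = 275/2 = 137.5; holding cost = 137.5 × $11.7 = $1,608.75
Purchase cost = D·C = 5,800 × 82 = $475,600.00
Total = $885.82 + $1,608.75 + $475,600.00 = $478,094.57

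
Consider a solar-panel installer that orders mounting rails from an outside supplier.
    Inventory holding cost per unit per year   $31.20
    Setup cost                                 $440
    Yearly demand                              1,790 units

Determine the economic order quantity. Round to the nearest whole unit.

EOQ = √(2DS/H) = √(2 × 1,790 × 440 / 31.2)
    = √(50,487.18) ≈ 224.69

225 units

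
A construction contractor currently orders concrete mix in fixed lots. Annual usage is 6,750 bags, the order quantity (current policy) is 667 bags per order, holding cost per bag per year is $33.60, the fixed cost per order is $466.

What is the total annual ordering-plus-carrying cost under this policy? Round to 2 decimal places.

$15,921.49

Orders/yr = 6,750/667 = 10.120; ordering cost = 10.120 × $466 = $4,715.89
Average inventory = 667/2 = 333.5; holding cost = 333.5 × $33.6 = $11,205.60
Total = $4,715.89 + $11,205.60 = $15,921.49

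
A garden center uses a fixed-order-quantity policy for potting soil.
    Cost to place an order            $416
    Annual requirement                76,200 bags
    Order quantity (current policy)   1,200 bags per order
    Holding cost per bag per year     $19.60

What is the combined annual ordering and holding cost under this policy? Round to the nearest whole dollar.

Orders/yr = 76,200/1,200 = 63.500; ordering cost = 63.500 × $416 = $26,416.00
Average inventory = 1,200/2 = 600; holding cost = 600 × $19.6 = $11,760.00
Total = $26,416.00 + $11,760.00 = $38,176.00

$38,176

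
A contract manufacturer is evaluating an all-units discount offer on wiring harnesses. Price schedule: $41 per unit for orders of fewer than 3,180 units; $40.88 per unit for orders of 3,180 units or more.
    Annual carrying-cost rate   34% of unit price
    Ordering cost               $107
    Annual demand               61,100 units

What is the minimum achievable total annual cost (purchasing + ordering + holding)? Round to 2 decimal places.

$2,518,600.78

H₁ = 34%×$41 = $13.9400;  H₂ = 34%×$40.88 = $13.8992
EOQ₁ = √(2×61,100×107/13.9400) = 968.49  (< 3,180, feasible at tier 1)
EOQ₂ = √(2×61,100×107/13.8992) = 969.91  (< 3,180 → use Q = 3,180 at tier-2 price)
TC(tier 1 (EOQ₁), Q≈968.5) = $2,518,600.78
TC(tier 2, Q≈3,180.0) = $2,521,923.61
Minimum at tier 1 (EOQ₁): $2,518,600.78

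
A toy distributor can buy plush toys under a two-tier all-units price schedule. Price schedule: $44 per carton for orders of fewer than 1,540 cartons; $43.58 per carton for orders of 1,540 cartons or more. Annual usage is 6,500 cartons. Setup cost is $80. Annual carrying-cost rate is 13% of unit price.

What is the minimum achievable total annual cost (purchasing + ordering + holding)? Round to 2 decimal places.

$287,970.02

H₁ = 13%×$44 = $5.7200;  H₂ = 13%×$43.58 = $5.6654
EOQ₁ = √(2×6,500×80/5.7200) = 426.40  (< 1,540, feasible at tier 1)
EOQ₂ = √(2×6,500×80/5.6654) = 428.45  (< 1,540 → use Q = 1,540 at tier-2 price)
TC(tier 1 (EOQ₁), Q≈426.4) = $288,439.02
TC(tier 2, Q≈1,540.0) = $287,970.02
Minimum at tier 2: $287,970.02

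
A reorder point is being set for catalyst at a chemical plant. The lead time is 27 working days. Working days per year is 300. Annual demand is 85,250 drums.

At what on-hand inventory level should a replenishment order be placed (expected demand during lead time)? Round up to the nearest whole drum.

Daily demand d = 85,250 / 300 = 284.167 drums/day
Demand during lead time = 284.167 × 27 = 7,672.50
Reorder point = 7,672.50 → round up

7,673 drums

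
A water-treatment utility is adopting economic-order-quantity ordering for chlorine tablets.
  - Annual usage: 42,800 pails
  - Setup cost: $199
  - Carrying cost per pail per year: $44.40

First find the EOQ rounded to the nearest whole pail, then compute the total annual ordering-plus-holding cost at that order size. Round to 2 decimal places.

Optimal lot size Q* = (2 × 42,800 × $199 / $44.4)^½ ≈ 619.40 → Q = 619 pails
Orders/yr = 42,800/619 = 69.144; ordering cost = 69.144 × $199 = $13,759.61
Average inventory = 619/2 = 309.5; holding cost = 309.5 × $44.4 = $13,741.80
Total = $13,759.61 + $13,741.80 = $27,501.41

$27,501.41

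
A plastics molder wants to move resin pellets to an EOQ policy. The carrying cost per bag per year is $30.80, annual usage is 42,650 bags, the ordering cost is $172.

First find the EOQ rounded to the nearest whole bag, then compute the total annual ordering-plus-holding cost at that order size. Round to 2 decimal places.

$21,257.59

2DS/H = 2·42,650·172/30.8 = 476,350.65
EOQ = √476,350.65 ≈ 690.18 → Q = 690 bags
Ordering: D/Q × S = 42,650/690 × $172 = $10,631.59
Holding:  Q/2 × H = 690/2 × $30.8 = $10,626.00
Total = $10,631.59 + $10,626.00 = $21,257.59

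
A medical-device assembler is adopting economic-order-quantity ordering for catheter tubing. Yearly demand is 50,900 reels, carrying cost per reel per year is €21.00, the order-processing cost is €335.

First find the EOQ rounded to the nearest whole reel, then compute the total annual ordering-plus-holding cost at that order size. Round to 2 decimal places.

2DS/H = 2·50,900·335/21 = 1,623,952.38
EOQ = √1,623,952.38 ≈ 1,274.34 → Q = 1,274 reels
Orders/yr = 50,900/1,274 = 39.953; ordering cost = 39.953 × €335 = €13,384.22
Average inventory = 1,274/2 = 637; holding cost = 637 × €21 = €13,377.00
Total = €13,384.22 + €13,377.00 = €26,761.22

€26,761.22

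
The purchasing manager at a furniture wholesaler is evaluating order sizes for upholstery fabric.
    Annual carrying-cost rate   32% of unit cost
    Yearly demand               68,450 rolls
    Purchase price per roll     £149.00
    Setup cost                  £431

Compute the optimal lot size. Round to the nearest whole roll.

Carrying cost H = £149 × 32% = £47.6800/roll/yr
Q* = √(2·D·S / H) = √(2·68,450·431 / 47.68) = √1,237,497.9 ≈ 1,112.43

1,112 rolls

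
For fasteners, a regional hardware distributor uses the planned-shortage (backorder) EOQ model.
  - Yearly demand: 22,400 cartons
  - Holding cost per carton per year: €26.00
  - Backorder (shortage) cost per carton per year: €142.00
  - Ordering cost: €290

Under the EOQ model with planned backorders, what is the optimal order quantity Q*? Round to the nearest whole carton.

769 cartons

Q* = √(2DS/H) · √((H + b)/b)
   = √(2 × 22,400 × 290 / 26) · √((26 + 142) / 142)
   = 706.889 × 1.0877 ≈ 768.89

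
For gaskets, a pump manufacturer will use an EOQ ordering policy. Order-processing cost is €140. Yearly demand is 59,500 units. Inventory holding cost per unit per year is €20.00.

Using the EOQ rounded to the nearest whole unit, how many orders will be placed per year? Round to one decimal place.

EOQ = √(2DS/H) = √(2 × 59,500 × 140 / 20)
    = √(833,000.00) ≈ 912.69 → Q = 913
Orders per year = D/Q = 59,500 / 913 = 65.170

65.2 orders per year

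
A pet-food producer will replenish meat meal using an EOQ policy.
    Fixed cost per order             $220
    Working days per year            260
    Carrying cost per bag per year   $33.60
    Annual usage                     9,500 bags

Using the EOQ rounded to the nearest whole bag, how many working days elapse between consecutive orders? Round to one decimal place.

Optimal lot size Q* = (2 × 9,500 × $220 / $33.6)^½ ≈ 352.71 → Q = 353 bags
T = Q/D × 260 days = 353/9,500 × 260 = 9.661 days

9.7 days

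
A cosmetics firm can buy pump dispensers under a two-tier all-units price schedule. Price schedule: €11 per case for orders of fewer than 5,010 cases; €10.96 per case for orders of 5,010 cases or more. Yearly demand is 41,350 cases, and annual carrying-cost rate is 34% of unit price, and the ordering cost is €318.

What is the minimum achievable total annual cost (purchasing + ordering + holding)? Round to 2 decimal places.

€464,767.50

H₁ = 34%×€11 = €3.7400;  H₂ = 34%×€10.96 = €3.7264
EOQ₁ = √(2×41,350×318/3.7400) = 2,651.74  (< 5,010, feasible at tier 1)
EOQ₂ = √(2×41,350×318/3.7264) = 2,656.57  (< 5,010 → use Q = 5,010 at tier-2 price)
TC(tier 1 (EOQ₁), Q≈2,651.7) = €464,767.50
TC(tier 2, Q≈5,010.0) = €465,155.24
Minimum at tier 1 (EOQ₁): €464,767.50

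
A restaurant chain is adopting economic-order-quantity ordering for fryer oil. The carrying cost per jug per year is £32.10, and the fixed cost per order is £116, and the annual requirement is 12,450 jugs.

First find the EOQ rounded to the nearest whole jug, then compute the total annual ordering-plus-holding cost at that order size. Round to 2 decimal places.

EOQ = √(2DS/H) = √(2 × 12,450 × 116 / 32.1)
    = √(89,981.31) ≈ 299.97 → Q = 300 jugs
Orders/yr = 12,450/300 = 41.500; ordering cost = 41.500 × £116 = £4,814.00
Average inventory = 300/2 = 150; holding cost = 150 × £32.1 = £4,815.00
Total = £4,814.00 + £4,815.00 = £9,629.00

£9,629.00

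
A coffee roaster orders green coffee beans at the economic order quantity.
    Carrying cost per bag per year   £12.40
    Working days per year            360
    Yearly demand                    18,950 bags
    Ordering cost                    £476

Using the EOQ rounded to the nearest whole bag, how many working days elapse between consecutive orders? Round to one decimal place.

22.9 days

Q* = √(2·D·S / H) = √(2·18,950·476 / 12.4) = √1,454,871.0 ≈ 1,206.18 → Q = 1,206 bags
Cycle time = (working days × Q)/D = (360 × 1,206) / 18,950 = 22.911 days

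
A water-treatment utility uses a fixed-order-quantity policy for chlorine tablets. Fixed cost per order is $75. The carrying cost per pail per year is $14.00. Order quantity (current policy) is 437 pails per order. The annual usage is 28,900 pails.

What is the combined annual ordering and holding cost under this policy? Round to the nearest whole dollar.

Annual ordering cost = (D/Q)·S = (28,900/437) × 75 = $4,959.95
Annual holding cost  = (Q/2)·H = (437/2) × 14 = $3,059.00
Total = $4,959.95 + $3,059.00 = $8,018.95

$8,019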